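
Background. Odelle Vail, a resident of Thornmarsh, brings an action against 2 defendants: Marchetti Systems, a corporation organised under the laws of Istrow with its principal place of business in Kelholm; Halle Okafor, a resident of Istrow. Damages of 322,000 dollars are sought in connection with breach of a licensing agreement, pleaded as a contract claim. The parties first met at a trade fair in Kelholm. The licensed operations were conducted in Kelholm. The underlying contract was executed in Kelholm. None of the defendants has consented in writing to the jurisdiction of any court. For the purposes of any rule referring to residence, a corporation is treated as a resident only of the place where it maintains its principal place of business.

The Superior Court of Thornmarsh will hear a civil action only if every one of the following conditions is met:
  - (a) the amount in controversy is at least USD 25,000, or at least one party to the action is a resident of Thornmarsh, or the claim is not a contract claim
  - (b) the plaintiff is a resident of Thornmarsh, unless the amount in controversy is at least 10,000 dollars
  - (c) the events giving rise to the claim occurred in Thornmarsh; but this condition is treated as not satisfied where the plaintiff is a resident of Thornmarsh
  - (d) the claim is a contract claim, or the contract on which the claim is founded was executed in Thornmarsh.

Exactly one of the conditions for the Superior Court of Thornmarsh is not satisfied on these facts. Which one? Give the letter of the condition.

(c)

The Superior Court of Thornmarsh:
  (a) The amount in controversy is USD 322,000, which meets the 25,000 dollars floor, so this disjunct is met. Satisfied.
  (b) The plaintiff resides in Thornmarsh. Condition met.
  (c) The operative events occurred in Kelholm, not Thornmarsh. Not met.
  (d) The claim is a contract claim, which satisfies one of the alternatives. Condition met.
Only condition (c) fails.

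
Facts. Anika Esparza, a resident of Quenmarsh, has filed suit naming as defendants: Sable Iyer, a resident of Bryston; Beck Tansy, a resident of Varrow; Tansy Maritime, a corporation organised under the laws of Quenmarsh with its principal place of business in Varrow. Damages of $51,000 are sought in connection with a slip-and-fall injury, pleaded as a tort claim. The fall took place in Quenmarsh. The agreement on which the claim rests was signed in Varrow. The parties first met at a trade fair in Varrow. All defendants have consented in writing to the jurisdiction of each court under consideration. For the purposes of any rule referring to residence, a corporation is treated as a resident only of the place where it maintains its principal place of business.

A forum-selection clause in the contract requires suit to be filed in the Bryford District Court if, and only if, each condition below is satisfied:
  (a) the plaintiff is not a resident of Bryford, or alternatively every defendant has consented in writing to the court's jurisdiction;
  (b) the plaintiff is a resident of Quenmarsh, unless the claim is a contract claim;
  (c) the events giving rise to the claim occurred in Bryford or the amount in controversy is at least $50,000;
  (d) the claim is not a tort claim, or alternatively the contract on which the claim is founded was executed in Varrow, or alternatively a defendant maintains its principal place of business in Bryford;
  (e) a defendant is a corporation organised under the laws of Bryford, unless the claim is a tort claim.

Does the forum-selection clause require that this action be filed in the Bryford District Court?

Yes

The Bryford District Court:
  (a) The plaintiff resides in Quenmarsh, which is not Bryford — that alternative is enough. Condition met.
  (b) The plaintiff resides in Quenmarsh. Met.
  (c) The amount in controversy is USD 51,000, which meets the 50,000 dollars floor, so this disjunct is met. Satisfied.
  (d) The contract was executed in Varrow, which satisfies one of the alternatives. Condition met.
  (e) The corporate defendant(s) are organised in Quenmarsh, not Bryford. However, the claim is a tort claim, so the 'unless' proviso supplies this condition. Met.
  → The clause applies.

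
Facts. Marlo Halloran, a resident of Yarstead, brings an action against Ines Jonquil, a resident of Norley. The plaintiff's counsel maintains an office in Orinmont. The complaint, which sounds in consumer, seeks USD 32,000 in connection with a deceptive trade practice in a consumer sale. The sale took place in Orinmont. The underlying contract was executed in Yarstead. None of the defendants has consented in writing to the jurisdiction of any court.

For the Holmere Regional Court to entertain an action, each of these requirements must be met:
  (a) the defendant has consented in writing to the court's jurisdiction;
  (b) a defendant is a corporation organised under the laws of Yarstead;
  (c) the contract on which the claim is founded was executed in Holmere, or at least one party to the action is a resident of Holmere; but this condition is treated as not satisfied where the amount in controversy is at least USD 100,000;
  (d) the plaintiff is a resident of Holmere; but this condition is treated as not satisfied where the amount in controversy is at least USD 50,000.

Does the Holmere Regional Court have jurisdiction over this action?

No

The Holmere Regional Court:
  (a) No such written consent has been filed. Not satisfied.
  (b) No defendant is a corporation. Not satisfied.
  (c) The contract was executed in Yarstead, not Holmere; no party resides in Holmere — no alternative holds. Fails.
  (d) The plaintiff resides in Yarstead, not Holmere. Condition not met.
  → Not every requirement is met — no jurisdiction.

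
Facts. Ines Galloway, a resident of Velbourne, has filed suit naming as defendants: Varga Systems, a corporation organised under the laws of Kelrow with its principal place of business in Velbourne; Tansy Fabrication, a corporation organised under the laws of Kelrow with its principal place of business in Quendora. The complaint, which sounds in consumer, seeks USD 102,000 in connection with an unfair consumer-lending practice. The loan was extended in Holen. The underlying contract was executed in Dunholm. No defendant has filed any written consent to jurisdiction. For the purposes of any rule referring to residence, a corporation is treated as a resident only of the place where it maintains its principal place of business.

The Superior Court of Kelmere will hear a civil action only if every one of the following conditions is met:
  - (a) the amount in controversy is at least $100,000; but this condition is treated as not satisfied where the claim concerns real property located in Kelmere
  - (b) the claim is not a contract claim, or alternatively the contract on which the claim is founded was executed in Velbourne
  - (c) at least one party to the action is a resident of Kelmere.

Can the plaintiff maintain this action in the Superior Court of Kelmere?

No

The Superior Court of Kelmere:
  (a) The amount in controversy is $102,000, which meets the 100,000 dollars floor. And the carve-out is inapplicable — the claim does not concern real property. Condition met.
  (b) The claim is a consumer claim, not a contract claim — that alternative is enough. Met.
  (c) No party resides in Kelmere. Fails.
  → No jurisdiction.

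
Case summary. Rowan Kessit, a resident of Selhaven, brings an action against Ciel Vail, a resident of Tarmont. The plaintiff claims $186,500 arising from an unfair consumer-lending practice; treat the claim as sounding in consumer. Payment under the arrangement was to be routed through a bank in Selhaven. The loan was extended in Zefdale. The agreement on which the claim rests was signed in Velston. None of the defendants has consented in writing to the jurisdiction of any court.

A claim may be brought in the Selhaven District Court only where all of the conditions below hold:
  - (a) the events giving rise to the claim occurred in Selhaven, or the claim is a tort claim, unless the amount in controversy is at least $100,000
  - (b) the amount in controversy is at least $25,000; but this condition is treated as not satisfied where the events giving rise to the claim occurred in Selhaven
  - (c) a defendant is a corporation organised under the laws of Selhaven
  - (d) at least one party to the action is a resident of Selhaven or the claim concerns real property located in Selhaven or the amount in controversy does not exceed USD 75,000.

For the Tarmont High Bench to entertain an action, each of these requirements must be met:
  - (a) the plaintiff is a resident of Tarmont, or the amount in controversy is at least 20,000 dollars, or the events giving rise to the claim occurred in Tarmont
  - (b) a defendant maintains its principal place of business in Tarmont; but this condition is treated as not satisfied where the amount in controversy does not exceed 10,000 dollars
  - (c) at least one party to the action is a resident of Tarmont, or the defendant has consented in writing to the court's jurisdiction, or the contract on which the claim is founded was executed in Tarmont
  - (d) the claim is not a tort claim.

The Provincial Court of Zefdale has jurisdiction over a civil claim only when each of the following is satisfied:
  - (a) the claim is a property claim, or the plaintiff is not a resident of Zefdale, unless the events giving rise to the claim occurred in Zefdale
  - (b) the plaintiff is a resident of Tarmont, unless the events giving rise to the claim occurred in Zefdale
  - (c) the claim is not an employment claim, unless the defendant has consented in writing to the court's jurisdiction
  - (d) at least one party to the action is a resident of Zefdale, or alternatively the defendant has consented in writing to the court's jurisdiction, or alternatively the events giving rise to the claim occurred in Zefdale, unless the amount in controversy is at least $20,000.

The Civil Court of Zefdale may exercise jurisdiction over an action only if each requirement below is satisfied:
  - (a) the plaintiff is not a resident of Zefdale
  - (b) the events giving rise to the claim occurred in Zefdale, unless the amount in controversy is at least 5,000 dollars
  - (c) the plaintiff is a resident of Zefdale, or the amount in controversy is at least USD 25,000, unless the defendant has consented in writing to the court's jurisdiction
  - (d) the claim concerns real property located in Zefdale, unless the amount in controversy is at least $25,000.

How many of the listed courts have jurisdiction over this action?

The Selhaven District Court:
  (a) The operative events occurred in Zefdale, not Selhaven; the claim is a consumer claim, not a tort claim — every alternative fails. The proviso rescues it, though: the amount in controversy is USD 186,500, which meets the 100,000 dollars floor. Satisfied.
  (b) The amount in controversy is $186,500, which meets the $25,000 floor. The exception is not triggered, since the operative events occurred in Zefdale, not Selhaven. Satisfied.
  (c) No defendant is a corporation. Not satisfied.
  (d) Rowan Kessit resides in Selhaven, which satisfies one of the alternatives. Condition met.
  → Not every requirement is met — no jurisdiction.
The Tarmont High Bench:
  (a) The amount in controversy is 186,500 dollars, which meets the USD 20,000 floor — that alternative is enough. Condition met.
  (b) No defendant is a corporation. Not met.
  (c) Ciel Vail resides in Tarmont — that alternative is enough. Met.
  (d) The claim is a consumer claim, not a tort claim. Met.
  → The court lacks jurisdiction.
The Provincial Court of Zefdale:
  (a) The plaintiff resides in Selhaven, which is not Zefdale, so one alternative holds. Condition met.
  (b) The plaintiff resides in Selhaven, not Tarmont. But the operative events occurred in Zefdale, and the 'unless' clause therefore excuses the requirement. Satisfied.
  (c) The claim is a consumer claim, not an employment claim. Satisfied.
  (d) The operative events occurred in Zefdale, so this disjunct is met. Met.
  → Jurisdiction lies.
The Civil Court of Zefdale:
  (a) The plaintiff resides in Selhaven, which is not Zefdale. Met.
  (b) The operative events occurred in Zefdale. Condition met.
  (c) The amount in controversy is USD 186,500, which meets the USD 25,000 floor — that alternative is enough. Met.
  (d) The claim does not concern real property. However, the amount in controversy is 186,500 dollars, which meets the USD 25,000 floor, so the 'unless' proviso supplies this condition. Met.
  → All conditions met; jurisdiction exists.
Courts with jurisdiction: the Provincial Court of Zefdale, the Civil Court of Zefdale — 2 in total.

2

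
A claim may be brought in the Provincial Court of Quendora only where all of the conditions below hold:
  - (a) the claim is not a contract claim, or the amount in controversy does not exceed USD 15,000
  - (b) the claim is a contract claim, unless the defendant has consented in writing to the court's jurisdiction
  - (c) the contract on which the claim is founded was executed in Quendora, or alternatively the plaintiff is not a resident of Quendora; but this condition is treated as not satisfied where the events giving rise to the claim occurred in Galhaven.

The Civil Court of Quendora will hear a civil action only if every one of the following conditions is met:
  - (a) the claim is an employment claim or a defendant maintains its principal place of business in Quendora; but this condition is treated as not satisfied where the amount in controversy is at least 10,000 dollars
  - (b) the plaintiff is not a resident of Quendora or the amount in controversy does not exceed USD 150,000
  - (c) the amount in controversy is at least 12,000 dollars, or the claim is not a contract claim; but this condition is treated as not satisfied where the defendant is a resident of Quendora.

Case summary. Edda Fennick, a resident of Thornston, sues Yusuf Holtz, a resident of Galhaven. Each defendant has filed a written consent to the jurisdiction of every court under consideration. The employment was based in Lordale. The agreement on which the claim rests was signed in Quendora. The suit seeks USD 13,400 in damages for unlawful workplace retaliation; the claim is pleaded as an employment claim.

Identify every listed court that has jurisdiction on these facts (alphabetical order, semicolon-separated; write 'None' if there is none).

The Provincial Court of Quendora:
  (a) The claim is an employment claim, not a contract claim, which satisfies one of the alternatives. Condition met.
  (b) The claim is an employment claim, not a contract claim. The proviso rescues it, though: every defendant has filed written consent. Satisfied.
  (c) The contract was executed in Quendora, which satisfies one of the alternatives. The carve-out does not apply: the operative events occurred in Lordale, not Galhaven. Met.
  → Jurisdiction lies.
The Civil Court of Quendora:
  (a) The claim is an employment claim, so this disjunct is met. However, the amount in controversy is $13,400, which meets the $10,000 floor, which falls within the stated exception and so defeats the condition. Condition not met.
  (b) The plaintiff resides in Thornston, which is not Quendora, which satisfies one of the alternatives. Condition met.
  (c) The amount in controversy is 13,400 dollars, which meets the $12,000 floor, so this disjunct is met. The exception is not triggered, since the defendant resides in Galhaven, not Quendora. Satisfied.
  → The court lacks jurisdiction.

the Provincial Court of Quendora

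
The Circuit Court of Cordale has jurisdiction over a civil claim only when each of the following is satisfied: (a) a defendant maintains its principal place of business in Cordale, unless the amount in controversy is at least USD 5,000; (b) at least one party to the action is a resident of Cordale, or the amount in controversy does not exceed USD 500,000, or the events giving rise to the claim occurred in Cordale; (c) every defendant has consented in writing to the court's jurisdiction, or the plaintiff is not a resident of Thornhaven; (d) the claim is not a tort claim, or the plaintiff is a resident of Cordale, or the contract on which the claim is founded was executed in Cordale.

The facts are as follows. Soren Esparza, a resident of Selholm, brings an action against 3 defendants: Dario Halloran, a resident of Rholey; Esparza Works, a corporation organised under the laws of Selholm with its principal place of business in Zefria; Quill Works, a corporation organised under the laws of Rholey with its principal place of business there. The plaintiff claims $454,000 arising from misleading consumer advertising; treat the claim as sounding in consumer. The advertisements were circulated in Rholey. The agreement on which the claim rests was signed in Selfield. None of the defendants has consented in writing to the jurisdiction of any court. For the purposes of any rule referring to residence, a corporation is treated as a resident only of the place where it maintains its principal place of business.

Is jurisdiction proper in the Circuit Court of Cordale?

The Circuit Court of Cordale:
  (a) The corporate defendant(s) have their principal place of business in Rholey, Zefria, not Cordale. However, the amount in controversy is 454,000 dollars, which meets the 5,000 dollars floor, so the 'unless' proviso supplies this condition. Condition met.
  (b) The amount in controversy is $454,000, within the 500,000 dollars ceiling — that alternative is enough. Satisfied.
  (c) The plaintiff resides in Selholm, which is not Thornhaven — that alternative is enough. Met.
  (d) The claim is a consumer claim, not a tort claim, which satisfies one of the alternatives. Met.
  → The court has jurisdiction.

Yes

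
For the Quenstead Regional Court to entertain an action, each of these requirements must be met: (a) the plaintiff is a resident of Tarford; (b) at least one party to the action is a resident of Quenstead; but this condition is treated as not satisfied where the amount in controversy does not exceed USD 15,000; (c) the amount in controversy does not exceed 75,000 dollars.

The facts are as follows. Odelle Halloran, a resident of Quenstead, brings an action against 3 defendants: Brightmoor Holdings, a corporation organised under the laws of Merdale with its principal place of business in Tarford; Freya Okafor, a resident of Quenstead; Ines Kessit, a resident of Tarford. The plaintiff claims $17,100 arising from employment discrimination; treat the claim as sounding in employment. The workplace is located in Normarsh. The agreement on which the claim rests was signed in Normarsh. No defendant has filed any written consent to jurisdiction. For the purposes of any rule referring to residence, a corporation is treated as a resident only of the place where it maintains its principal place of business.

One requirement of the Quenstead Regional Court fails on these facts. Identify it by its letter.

(a)

The Quenstead Regional Court:
  (a) The plaintiff resides in Quenstead, not Tarford. Not satisfied.
  (b) Odelle Halloran resides in Quenstead. And the carve-out is inapplicable — the amount in controversy is 17,100 dollars, above the 15,000 dollars ceiling. Satisfied.
  (c) The amount in controversy is 17,100 dollars, within the $75,000 ceiling. Satisfied.
Only condition (a) fails.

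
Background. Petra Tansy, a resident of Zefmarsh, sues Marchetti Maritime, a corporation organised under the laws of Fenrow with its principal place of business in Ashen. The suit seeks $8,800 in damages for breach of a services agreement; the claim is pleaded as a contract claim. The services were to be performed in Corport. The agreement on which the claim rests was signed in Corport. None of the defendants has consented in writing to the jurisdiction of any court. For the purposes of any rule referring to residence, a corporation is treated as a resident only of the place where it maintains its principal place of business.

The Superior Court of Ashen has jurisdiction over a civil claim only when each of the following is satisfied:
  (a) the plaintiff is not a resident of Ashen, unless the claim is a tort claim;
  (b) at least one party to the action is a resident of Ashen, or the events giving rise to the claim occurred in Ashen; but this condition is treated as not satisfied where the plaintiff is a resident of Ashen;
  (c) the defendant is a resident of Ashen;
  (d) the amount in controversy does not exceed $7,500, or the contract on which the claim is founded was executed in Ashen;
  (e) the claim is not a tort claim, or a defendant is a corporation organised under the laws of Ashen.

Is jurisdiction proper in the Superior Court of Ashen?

The Superior Court of Ashen:
  (a) The plaintiff resides in Zefmarsh, which is not Ashen. Condition met.
  (b) Marchetti Maritime resides in Ashen — that alternative is enough. The exception is not triggered, since the plaintiff resides in Zefmarsh, not Ashen. Condition met.
  (c) The defendant resides in Ashen. Condition met.
  (d) The amount in controversy is $8,800, above the $7,500 ceiling; the contract was executed in Corport, not Ashen — every alternative fails. Fails.
  (e) The claim is a contract claim, not a tort claim, which satisfies one of the alternatives. Satisfied.
  → Not every requirement is met — no jurisdiction.

No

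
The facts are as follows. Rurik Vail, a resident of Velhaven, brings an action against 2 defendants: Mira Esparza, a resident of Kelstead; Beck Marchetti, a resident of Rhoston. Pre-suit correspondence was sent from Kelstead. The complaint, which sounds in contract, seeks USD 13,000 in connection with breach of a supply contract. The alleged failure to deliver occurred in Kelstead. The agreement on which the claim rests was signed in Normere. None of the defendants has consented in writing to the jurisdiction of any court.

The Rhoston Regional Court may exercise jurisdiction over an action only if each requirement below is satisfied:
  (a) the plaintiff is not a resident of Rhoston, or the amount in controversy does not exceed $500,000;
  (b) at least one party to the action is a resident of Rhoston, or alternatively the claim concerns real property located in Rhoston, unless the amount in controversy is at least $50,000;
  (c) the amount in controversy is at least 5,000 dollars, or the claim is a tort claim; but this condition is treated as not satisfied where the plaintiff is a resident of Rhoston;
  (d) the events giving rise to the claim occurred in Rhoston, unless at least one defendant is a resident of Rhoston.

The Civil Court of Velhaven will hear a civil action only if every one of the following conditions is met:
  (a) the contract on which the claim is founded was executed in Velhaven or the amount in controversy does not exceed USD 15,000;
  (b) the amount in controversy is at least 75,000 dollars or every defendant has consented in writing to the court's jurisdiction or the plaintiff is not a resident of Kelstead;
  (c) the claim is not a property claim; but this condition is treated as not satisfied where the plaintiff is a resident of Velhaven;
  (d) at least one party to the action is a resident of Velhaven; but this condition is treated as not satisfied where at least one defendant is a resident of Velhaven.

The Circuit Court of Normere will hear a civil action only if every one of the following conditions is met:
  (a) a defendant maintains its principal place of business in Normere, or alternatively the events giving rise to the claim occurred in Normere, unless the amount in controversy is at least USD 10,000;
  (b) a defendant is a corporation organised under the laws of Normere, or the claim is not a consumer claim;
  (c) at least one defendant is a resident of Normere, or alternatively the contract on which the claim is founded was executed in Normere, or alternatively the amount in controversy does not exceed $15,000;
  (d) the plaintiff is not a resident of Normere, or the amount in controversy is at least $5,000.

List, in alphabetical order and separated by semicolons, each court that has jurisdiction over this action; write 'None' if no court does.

the Circuit Court of Normere; the Rhoston Regional Court

The Rhoston Regional Court:
  (a) The plaintiff resides in Velhaven, which is not Rhoston, so this disjunct is met. Met.
  (b) Beck Marchetti resides in Rhoston — that alternative is enough. Satisfied.
  (c) The amount in controversy is USD 13,000, which meets the $5,000 floor, so this disjunct is met. And the carve-out is inapplicable — the plaintiff resides in Velhaven, not Rhoston. Condition met.
  (d) The operative events occurred in Kelstead, not Rhoston. But Beck Marchetti resides in Rhoston, and the 'unless' clause therefore excuses the requirement. Condition met.
  → All conditions met; jurisdiction exists.
The Civil Court of Velhaven:
  (a) The amount in controversy is USD 13,000, within the 15,000 dollars ceiling — that alternative is enough. Condition met.
  (b) The plaintiff resides in Velhaven, which is not Kelstead, so this disjunct is met. Met.
  (c) The claim is a contract claim, not a property claim. But the plaintiff resides in Velhaven, triggering the carve-out and defeating this condition. Not satisfied.
  (d) Rurik Vail resides in Velhaven. The exception is not triggered, since no defendant resides in Velhaven (they reside in Kelstead, Rhoston). Met.
  → The court lacks jurisdiction.
The Circuit Court of Normere:
  (a) No defendant is a corporation; the operative events occurred in Kelstead, not Normere — none of the alternatives is met. But the amount in controversy is USD 13,000, which meets the $10,000 floor, and the 'unless' clause therefore excuses the requirement. Condition met.
  (b) The claim is a contract claim, not a consumer claim, so one alternative holds. Condition met.
  (c) The contract was executed in Normere — that alternative is enough. Satisfied.
  (d) The plaintiff resides in Velhaven, which is not Normere, so this disjunct is met. Met.
  → Every requirement is satisfied — jurisdiction.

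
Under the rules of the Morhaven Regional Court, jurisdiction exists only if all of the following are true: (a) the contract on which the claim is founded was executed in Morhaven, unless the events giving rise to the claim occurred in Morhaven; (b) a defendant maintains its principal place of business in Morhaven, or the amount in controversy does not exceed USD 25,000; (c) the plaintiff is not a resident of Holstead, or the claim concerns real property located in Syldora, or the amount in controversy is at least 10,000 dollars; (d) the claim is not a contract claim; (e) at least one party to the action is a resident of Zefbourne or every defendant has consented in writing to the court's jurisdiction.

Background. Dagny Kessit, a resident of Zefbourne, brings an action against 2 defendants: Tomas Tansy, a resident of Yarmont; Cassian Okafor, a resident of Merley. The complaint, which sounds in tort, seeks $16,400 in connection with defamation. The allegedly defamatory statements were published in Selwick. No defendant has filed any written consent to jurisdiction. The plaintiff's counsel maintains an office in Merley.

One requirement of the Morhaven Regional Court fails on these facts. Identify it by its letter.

The Morhaven Regional Court:
  (a) No contract (and hence no place of execution) is alleged. And the operative events occurred in Selwick, not Morhaven, so the proviso does not save it. Fails.
  (b) The amount in controversy is $16,400, within the USD 25,000 ceiling, so one alternative holds. Condition met.
  (c) The plaintiff resides in Zefbourne, which is not Holstead, so this disjunct is met. Met.
  (d) The claim is a tort claim, not a contract claim. Condition met.
  (e) Dagny Kessit resides in Zefbourne, which satisfies one of the alternatives. Satisfied.
Only condition (a) fails.

(a)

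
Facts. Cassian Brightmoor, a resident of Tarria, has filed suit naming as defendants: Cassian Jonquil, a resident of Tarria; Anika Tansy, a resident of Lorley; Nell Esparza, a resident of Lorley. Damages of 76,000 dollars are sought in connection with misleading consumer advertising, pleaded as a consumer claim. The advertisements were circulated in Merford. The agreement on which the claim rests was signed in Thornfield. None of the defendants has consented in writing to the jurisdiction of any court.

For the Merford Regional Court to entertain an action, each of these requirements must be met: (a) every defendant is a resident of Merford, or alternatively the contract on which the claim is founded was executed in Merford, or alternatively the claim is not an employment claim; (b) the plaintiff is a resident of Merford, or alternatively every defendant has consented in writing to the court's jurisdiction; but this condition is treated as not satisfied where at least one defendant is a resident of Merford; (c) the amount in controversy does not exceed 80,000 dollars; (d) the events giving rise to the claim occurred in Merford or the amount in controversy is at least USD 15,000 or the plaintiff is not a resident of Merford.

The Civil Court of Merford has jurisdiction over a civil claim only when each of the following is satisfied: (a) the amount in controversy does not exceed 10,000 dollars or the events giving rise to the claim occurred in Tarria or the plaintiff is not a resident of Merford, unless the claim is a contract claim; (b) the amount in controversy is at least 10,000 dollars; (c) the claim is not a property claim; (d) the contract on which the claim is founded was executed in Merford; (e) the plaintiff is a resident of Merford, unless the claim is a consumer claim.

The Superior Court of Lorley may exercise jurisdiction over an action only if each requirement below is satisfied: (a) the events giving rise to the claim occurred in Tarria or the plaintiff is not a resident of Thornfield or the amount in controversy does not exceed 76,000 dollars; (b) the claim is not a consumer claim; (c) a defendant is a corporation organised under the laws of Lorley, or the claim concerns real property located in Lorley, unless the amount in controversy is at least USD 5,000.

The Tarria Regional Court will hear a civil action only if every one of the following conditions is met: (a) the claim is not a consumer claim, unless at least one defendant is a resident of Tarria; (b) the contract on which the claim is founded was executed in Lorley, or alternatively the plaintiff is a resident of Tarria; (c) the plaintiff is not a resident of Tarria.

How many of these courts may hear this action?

The Merford Regional Court:
  (a) The claim is a consumer claim, not an employment claim, so one alternative holds. Met.
  (b) The plaintiff resides in Tarria, not Merford; no such written consent has been filed — none of the alternatives is met. Condition not met.
  (c) The amount in controversy is $76,000, within the USD 80,000 ceiling. Met.
  (d) The operative events occurred in Merford, so this disjunct is met. Met.
  → Not every requirement is met — no jurisdiction.
The Civil Court of Merford:
  (a) The plaintiff resides in Tarria, which is not Merford, which satisfies one of the alternatives. Condition met.
  (b) The amount in controversy is USD 76,000, which meets the USD 10,000 floor. Satisfied.
  (c) The claim is a consumer claim, not a property claim. Satisfied.
  (d) The contract was executed in Thornfield, not Merford. Condition not met.
  (e) The plaintiff resides in Tarria, not Merford. However, the claim is a consumer claim, so the 'unless' proviso supplies this condition. Met.
  → The court lacks jurisdiction.
The Superior Court of Lorley:
  (a) The plaintiff resides in Tarria, which is not Thornfield — that alternative is enough. Satisfied.
  (b) The claim is a consumer claim. Condition not met.
  (c) No defendant is a corporation; the claim does not concern real property — no alternative holds. The proviso rescues it, though: the amount in controversy is $76,000, which meets the USD 5,000 floor. Met.
  → Not every requirement is met — no jurisdiction.
The Tarria Regional Court:
  (a) The claim is a consumer claim. The proviso rescues it, though: Cassian Jonquil resides in Tarria. Satisfied.
  (b) The plaintiff resides in Tarria — that alternative is enough. Satisfied.
  (c) The plaintiff resides in Tarria. Fails.
  → At least one condition fails; no jurisdiction.
No court satisfies all of its conditions.

0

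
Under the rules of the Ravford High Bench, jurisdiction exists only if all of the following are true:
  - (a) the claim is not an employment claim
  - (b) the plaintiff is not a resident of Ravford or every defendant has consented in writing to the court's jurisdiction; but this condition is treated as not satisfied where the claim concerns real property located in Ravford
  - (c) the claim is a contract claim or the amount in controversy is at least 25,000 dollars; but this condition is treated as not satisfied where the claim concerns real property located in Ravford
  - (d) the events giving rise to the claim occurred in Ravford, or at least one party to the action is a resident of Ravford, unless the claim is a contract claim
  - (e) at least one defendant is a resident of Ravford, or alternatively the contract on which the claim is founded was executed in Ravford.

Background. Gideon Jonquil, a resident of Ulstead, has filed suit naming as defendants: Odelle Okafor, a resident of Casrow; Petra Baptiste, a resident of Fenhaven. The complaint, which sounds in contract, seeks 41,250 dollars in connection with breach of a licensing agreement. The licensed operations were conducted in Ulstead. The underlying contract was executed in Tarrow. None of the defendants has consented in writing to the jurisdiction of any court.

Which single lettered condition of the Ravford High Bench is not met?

(e)

The Ravford High Bench:
  (a) The claim is a contract claim, not an employment claim. Met.
  (b) The plaintiff resides in Ulstead, which is not Ravford, which satisfies one of the alternatives. The carve-out does not apply: the claim does not concern real property. Met.
  (c) The claim is a contract claim — that alternative is enough. And the carve-out is inapplicable — the claim does not concern real property. Met.
  (d) The operative events occurred in Ulstead, not Ravford; no party resides in Ravford — every alternative fails. The proviso rescues it, though: the claim is a contract claim. Satisfied.
  (e) No defendant resides in Ravford (they reside in Casrow, Fenhaven); the contract was executed in Tarrow, not Ravford — none of the alternatives is met. Condition not met.
Only condition (e) fails.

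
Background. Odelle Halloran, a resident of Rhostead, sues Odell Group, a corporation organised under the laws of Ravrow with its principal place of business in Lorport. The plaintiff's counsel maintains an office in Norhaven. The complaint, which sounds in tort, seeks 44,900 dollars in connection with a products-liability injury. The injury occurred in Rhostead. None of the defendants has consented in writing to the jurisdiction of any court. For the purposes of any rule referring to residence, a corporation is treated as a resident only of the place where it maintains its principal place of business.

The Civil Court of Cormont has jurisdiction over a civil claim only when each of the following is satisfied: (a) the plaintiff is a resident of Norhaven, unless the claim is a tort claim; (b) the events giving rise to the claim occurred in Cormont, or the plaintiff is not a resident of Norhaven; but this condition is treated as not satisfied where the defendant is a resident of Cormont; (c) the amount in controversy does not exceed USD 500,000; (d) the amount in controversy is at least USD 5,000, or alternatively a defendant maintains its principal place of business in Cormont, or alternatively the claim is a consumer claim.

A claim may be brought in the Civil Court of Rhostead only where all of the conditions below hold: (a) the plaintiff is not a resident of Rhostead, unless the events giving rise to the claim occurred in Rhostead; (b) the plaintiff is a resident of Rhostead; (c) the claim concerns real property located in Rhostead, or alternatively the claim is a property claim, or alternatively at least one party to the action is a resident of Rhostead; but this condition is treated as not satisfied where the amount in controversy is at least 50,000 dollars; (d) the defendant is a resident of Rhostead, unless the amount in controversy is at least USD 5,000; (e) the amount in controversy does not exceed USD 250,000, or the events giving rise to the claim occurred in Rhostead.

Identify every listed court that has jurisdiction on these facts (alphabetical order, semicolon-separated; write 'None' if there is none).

the Civil Court of Cormont; the Civil Court of Rhostead

The Civil Court of Cormont:
  (a) The plaintiff resides in Rhostead, not Norhaven. However, the claim is a tort claim, so the 'unless' proviso supplies this condition. Condition met.
  (b) The plaintiff resides in Rhostead, which is not Norhaven, so one alternative holds. The carve-out does not apply: the defendant resides in Lorport, not Cormont. Satisfied.
  (c) The amount in controversy is $44,900, within the 500,000 dollars ceiling. Satisfied.
  (d) The amount in controversy is 44,900 dollars, which meets the $5,000 floor, so one alternative holds. Condition met.
  → Every requirement is satisfied — jurisdiction.
The Civil Court of Rhostead:
  (a) The plaintiff resides in Rhostead. The proviso rescues it, though: the operative events occurred in Rhostead. Condition met.
  (b) The plaintiff resides in Rhostead. Met.
  (c) Odelle Halloran resides in Rhostead, so this disjunct is met. The exception is not triggered, since the amount in controversy is USD 44,900, below the $50,000 floor. Satisfied.
  (d) The defendant resides in Lorport, not Rhostead. But the amount in controversy is $44,900, which meets the USD 5,000 floor, and the 'unless' clause therefore excuses the requirement. Met.
  (e) The amount in controversy is 44,900 dollars, within the 250,000 dollars ceiling — that alternative is enough. Met.
  → The court has jurisdiction.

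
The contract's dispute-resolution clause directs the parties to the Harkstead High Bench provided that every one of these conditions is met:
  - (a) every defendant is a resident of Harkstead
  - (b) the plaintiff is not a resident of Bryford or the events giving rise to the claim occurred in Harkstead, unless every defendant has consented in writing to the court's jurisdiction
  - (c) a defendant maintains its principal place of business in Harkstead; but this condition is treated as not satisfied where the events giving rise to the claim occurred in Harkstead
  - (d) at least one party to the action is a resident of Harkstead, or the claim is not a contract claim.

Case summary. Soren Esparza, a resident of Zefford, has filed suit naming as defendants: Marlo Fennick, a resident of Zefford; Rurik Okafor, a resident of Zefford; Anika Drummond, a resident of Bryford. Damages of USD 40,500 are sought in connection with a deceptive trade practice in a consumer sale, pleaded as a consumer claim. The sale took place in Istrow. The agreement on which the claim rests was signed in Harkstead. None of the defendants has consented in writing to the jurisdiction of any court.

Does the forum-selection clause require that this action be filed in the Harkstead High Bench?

The Harkstead High Bench:
  (a) The defendants reside as follows — Marlo Fennick in Zefford, Rurik Okafor in Zefford, Anika Drummond in Bryford — not all in Harkstead. Not met.
  (b) The plaintiff resides in Zefford, which is not Bryford, which satisfies one of the alternatives. Met.
  (c) No defendant is a corporation. Not met.
  (d) The claim is a consumer claim, not a contract claim — that alternative is enough. Satisfied.
  → Forum clause is not triggered.

No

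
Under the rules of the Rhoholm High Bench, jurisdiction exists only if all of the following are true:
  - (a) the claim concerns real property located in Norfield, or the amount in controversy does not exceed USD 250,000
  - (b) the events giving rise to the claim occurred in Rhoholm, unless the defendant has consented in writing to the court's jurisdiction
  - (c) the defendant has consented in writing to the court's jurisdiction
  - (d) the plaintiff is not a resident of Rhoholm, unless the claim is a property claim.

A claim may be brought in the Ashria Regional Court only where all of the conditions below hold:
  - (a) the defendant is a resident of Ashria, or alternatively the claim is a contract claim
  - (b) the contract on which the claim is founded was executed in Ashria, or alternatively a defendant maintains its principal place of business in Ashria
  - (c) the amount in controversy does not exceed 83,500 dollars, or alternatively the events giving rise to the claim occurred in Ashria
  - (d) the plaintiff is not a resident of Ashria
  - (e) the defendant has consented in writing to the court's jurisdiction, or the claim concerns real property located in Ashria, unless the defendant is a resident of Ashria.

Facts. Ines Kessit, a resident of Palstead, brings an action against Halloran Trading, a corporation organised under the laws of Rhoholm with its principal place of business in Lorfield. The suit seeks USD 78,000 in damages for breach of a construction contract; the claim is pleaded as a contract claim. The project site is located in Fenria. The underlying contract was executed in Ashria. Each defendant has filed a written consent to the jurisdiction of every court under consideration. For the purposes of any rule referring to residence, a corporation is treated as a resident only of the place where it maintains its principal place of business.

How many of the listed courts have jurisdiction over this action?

The Rhoholm High Bench:
  (a) The amount in controversy is 78,000 dollars, within the 250,000 dollars ceiling, so one alternative holds. Satisfied.
  (b) The operative events occurred in Fenria, not Rhoholm. The proviso rescues it, though: every defendant has filed written consent. Condition met.
  (c) Every defendant has filed written consent. Met.
  (d) The plaintiff resides in Palstead, which is not Rhoholm. Condition met.
  → The court has jurisdiction.
The Ashria Regional Court:
  (a) The claim is a contract claim, so one alternative holds. Met.
  (b) The contract was executed in Ashria — that alternative is enough. Condition met.
  (c) The amount in controversy is $78,000, within the USD 83,500 ceiling, so this disjunct is met. Condition met.
  (d) The plaintiff resides in Palstead, which is not Ashria. Met.
  (e) Every defendant has filed written consent, so one alternative holds. Satisfied.
  → Jurisdiction lies.
Courts with jurisdiction: the Rhoholm High Bench, the Ashria Regional Court — 2 in total.

2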